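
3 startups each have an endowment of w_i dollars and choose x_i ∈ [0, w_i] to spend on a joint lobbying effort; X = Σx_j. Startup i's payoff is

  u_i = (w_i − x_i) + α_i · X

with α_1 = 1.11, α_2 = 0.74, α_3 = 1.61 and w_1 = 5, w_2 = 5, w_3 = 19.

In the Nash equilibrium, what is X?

∂u_i/∂x_i = α_i − 1, so startup i contributes w_i if α_i > 1, else 0.
α_i > 1 for i ∈ {1, 3}; NE contributions (5, 0, 19), X = 24.

24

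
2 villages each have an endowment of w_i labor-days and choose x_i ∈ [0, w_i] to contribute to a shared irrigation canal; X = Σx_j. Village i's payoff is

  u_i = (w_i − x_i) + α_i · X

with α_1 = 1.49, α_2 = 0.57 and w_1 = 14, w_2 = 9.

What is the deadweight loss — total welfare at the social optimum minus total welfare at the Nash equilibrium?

9.54

∂u_i/∂x_i = α_i − 1, so village i contributes w_i if α_i > 1, else 0.
α_i > 1 for i ∈ {1}; NE contributions (14, 0), X = 14.
W^NE = Σw_i − X^NE + (Σα_i)·X^NE = 23 + 1.06·14 = 37.84.
Planner: ∂(Σu_j)/∂x_i = Σα_j − 1 = 1.06 > 0, so everyone contributes w_i; X^SO = 23, W^SO = 23 + 1.06·23 = 47.38.
Deadweight loss = 9.54.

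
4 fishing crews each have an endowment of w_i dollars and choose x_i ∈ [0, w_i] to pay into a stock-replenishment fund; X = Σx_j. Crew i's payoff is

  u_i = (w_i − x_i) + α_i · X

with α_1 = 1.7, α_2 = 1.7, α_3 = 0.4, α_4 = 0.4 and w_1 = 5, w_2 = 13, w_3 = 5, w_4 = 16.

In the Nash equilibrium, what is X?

18

∂u_i/∂x_i = α_i − 1, so crew i contributes w_i if α_i > 1, else 0.
α_i > 1 for i ∈ {1, 2}; NE contributions (5, 13, 0, 0), X = 18.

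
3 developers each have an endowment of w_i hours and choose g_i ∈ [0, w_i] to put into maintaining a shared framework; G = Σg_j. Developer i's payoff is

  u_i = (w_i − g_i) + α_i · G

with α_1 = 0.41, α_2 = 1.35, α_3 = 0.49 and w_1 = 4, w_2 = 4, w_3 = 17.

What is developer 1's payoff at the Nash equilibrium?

5.64

∂u_i/∂g_i = α_i − 1, so developer i contributes w_i if α_i > 1, else 0.
α_i > 1 for i ∈ {2}; NE contributions (0, 4, 0), G = 4.
u_1 = (4 − 0) + 0.41·4 = 5.64.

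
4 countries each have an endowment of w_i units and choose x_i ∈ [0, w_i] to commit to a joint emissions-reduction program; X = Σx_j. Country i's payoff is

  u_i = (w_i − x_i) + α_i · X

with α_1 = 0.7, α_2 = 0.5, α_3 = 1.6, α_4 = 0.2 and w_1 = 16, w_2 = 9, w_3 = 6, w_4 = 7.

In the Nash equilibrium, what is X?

∂u_i/∂x_i = α_i − 1, so country i contributes w_i if α_i > 1, else 0.
α_i > 1 for i ∈ {3}; NE contributions (0, 0, 6, 0), X = 6.

6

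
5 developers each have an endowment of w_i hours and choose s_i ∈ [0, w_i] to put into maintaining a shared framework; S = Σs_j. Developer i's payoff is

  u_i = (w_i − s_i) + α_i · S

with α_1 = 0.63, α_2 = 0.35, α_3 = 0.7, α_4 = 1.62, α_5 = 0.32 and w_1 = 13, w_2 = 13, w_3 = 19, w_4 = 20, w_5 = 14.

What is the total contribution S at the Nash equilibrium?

20

∂u_i/∂s_i = α_i − 1, so developer i contributes w_i if α_i > 1, else 0.
α_i > 1 for i ∈ {4}; NE contributions (0, 0, 0, 20, 0), S = 20.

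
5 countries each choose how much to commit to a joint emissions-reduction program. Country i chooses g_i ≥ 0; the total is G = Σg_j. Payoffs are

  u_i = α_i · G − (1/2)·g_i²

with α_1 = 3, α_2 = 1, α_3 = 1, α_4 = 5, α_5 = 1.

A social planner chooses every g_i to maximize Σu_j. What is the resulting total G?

Planner FOC: ∂(Σu_j)/∂g_i = (Σα_j) − g_i = 0, so g_i^SO = Σα_j = 11 for every i; G^SO = 55.

55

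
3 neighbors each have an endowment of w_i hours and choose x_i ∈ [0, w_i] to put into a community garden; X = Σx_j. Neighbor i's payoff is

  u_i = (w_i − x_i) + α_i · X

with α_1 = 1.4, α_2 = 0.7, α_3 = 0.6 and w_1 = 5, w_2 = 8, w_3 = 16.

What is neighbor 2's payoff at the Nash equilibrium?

∂u_i/∂x_i = α_i − 1, so neighbor i contributes w_i if α_i > 1, else 0.
α_i > 1 for i ∈ {1}; NE contributions (5, 0, 0), X = 5.
u_2 = (8 − 0) + 0.7·5 = 11.5.

11.5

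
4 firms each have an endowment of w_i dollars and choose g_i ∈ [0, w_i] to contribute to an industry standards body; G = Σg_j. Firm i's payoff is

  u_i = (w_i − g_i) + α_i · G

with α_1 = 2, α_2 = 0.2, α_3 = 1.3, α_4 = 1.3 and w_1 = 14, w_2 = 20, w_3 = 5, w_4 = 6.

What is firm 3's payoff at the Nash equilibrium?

∂u_i/∂g_i = α_i − 1, so firm i contributes w_i if α_i > 1, else 0.
α_i > 1 for i ∈ {1, 3, 4}; NE contributions (14, 0, 5, 6), G = 25.
u_3 = (5 − 5) + 1.3·25 = 32.5.

32.5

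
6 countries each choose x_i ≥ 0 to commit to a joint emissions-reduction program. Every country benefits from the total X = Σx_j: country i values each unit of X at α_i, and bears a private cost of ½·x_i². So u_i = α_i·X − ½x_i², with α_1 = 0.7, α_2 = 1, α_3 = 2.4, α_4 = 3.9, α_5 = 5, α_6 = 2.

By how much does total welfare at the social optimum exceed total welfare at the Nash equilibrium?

Country i's FOC: ∂u_i/∂x_i = α_i − x_i = 0, so x_i* = α_i.
NE contributions = (0.7, 1, 2.4, 3.9, 5, 2); X = 15.
W^NE = (Σα)·X − ½Σα_i² = 15² − ½·51.46 = 199.27.
Planner sets x_i = Σα_j = 15 for every i, so X^SO = 6·15 = 90.
W^SO = (Σα)·X^SO − ½·6·(Σα)² = (6/2)·15² = 675.
Deadweight loss = W^SO − W^NE = 475.73.

475.73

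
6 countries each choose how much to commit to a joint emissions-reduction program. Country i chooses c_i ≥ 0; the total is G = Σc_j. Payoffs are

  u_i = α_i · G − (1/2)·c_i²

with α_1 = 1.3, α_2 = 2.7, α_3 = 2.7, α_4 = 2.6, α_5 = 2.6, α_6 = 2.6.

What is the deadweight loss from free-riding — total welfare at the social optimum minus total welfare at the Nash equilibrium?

438.775

Country i's FOC: ∂u_i/∂c_i = α_i − c_i = 0, so c_i* = α_i.
NE contributions = (1.3, 2.7, 2.7, 2.6, 2.6, 2.6); G = 14.5.
W^NE = (Σα)·G − ½Σα_i² = 14.5² − ½·36.55 = 191.975.
Planner sets c_i = Σα_j = 14.5 for every i, so G^SO = 6·14.5 = 87.
W^SO = (Σα)·G^SO − ½·6·(Σα)² = (6/2)·14.5² = 630.75.
Deadweight loss = W^SO − W^NE = 438.775.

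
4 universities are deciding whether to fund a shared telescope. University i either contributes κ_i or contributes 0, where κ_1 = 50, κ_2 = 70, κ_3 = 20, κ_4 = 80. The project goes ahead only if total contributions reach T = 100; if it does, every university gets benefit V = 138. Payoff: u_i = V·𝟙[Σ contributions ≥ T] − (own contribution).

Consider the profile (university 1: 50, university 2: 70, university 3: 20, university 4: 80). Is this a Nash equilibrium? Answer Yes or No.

No

Total = 220 ≥ 100: provided.
University 1 (pledges 50, payoff 88): dropping to 0 → total 170, payoff 138. Profitable deviation.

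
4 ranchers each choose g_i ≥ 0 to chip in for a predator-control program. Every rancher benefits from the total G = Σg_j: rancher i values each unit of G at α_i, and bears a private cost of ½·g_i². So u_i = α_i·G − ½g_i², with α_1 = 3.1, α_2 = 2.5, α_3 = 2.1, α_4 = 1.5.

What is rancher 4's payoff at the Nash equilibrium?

12.675

Rancher i's FOC: ∂u_i/∂g_i = α_i − g_i = 0, so g_i* = α_i.
NE contributions = (3.1, 2.5, 2.1, 1.5); G = 9.2.
u_4 = α_4·G − ½·(g_4)² = 1.5·9.2 − ½·1.5² = 12.675.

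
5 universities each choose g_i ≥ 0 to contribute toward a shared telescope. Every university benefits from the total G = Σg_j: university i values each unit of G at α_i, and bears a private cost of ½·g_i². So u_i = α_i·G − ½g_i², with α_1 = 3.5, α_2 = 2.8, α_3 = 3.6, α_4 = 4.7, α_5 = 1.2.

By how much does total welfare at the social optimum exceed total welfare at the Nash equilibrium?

402.75

University i's FOC: ∂u_i/∂g_i = α_i − g_i = 0, so g_i* = α_i.
NE contributions = (3.5, 2.8, 3.6, 4.7, 1.2); G = 15.8.
W^NE = (Σα)·G − ½Σα_i² = 15.8² − ½·56.58 = 221.35.
Planner sets g_i = Σα_j = 15.8 for every i, so G^SO = 5·15.8 = 79.
W^SO = (Σα)·G^SO − ½·5·(Σα)² = (5/2)·15.8² = 624.1.
Deadweight loss = W^SO − W^NE = 402.75.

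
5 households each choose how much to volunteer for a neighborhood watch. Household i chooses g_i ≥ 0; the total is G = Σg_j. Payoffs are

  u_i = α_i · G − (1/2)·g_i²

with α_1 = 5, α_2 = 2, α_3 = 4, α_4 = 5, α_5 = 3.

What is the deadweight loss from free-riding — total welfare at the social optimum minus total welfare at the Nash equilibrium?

Household i's FOC: ∂u_i/∂g_i = α_i − g_i = 0, so g_i* = α_i.
NE contributions = (5, 2, 4, 5, 3); G = 19.
W^NE = (Σα)·G − ½Σα_i² = 19² − ½·79 = 321.5.
Planner sets g_i = Σα_j = 19 for every i, so G^SO = 5·19 = 95.
W^SO = (Σα)·G^SO − ½·5·(Σα)² = (5/2)·19² = 902.5.
Deadweight loss = W^SO − W^NE = 581.

581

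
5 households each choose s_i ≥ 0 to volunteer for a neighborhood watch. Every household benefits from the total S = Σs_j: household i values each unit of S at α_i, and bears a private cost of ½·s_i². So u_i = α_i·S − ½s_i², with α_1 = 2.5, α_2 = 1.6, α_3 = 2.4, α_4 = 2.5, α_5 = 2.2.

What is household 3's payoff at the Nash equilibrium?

24

Household i's FOC: ∂u_i/∂s_i = α_i − s_i = 0, so s_i* = α_i.
NE contributions = (2.5, 1.6, 2.4, 2.5, 2.2); S = 11.2.
u_3 = α_3·S − ½·(s_3)² = 2.4·11.2 − ½·2.4² = 24.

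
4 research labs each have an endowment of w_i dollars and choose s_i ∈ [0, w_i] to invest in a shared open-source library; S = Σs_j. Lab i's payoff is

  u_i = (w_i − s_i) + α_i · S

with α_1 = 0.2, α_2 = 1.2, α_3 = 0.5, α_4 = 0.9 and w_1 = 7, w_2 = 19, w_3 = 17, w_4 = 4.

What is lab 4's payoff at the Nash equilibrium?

∂u_i/∂s_i = α_i − 1, so lab i contributes w_i if α_i > 1, else 0.
α_i > 1 for i ∈ {2}; NE contributions (0, 19, 0, 0), S = 19.
u_4 = (4 − 0) + 0.9·19 = 21.1.

21.1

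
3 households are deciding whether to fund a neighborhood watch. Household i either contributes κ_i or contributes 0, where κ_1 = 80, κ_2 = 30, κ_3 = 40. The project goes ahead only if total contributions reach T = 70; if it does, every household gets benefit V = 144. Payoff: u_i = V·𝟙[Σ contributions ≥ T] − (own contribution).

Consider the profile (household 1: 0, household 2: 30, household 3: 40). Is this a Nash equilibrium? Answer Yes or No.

Yes

Total = 70 ≥ 70: provided.
Household 1 (pledges 0, payoff 144): pledging 80 → total 150, payoff 64. No gain.
Household 2 (pledges 30, payoff 114): dropping to 0 → total 40, payoff 0. No gain.
Household 3 (pledges 40, payoff 104): dropping to 0 → total 30, payoff 0. No gain.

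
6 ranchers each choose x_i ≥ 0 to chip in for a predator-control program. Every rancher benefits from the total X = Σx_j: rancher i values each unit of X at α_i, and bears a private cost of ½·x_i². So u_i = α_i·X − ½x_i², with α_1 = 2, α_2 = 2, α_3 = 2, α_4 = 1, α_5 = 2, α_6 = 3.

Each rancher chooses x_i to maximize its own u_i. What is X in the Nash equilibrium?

12

Rancher i's FOC: ∂u_i/∂x_i = α_i − x_i = 0, so x_i* = α_i.
NE contributions = (2, 2, 2, 1, 2, 3); X = 12.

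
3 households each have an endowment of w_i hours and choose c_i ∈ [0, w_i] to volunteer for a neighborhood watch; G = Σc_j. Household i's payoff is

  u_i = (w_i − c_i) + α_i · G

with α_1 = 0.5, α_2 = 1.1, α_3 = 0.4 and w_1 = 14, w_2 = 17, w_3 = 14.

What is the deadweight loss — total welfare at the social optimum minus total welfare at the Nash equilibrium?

28

∂u_i/∂c_i = α_i − 1, so household i contributes w_i if α_i > 1, else 0.
α_i > 1 for i ∈ {2}; NE contributions (0, 17, 0), G = 17.
W^NE = Σw_i − G^NE + (Σα_i)·G^NE = 45 + 1·17 = 62.
Planner: ∂(Σu_j)/∂c_i = Σα_j − 1 = 1 > 0, so everyone contributes w_i; G^SO = 45, W^SO = 45 + 1·45 = 90.
Deadweight loss = 28.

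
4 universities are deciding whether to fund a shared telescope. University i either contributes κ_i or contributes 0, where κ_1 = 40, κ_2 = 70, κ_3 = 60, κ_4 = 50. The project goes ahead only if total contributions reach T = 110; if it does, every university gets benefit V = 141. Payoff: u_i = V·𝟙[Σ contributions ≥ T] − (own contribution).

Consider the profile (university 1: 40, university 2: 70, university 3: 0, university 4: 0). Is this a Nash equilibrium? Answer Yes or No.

Total = 110 ≥ 110: provided.
University 1 (pledges 40, payoff 101): dropping to 0 → total 70, payoff 0. No gain.
University 2 (pledges 70, payoff 71): dropping to 0 → total 40, payoff 0. No gain.
University 3 (pledges 0, payoff 141): pledging 60 → total 170, payoff 81. No gain.
University 4 (pledges 0, payoff 141): pledging 50 → total 160, payoff 91. No gain.

Yes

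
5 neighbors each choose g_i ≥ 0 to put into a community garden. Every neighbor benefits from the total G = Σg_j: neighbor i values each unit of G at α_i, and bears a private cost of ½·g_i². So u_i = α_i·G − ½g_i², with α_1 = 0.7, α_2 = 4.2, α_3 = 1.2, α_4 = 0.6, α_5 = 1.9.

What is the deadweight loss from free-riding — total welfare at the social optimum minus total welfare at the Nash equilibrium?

Neighbor i's FOC: ∂u_i/∂g_i = α_i − g_i = 0, so g_i* = α_i.
NE contributions = (0.7, 4.2, 1.2, 0.6, 1.9); G = 8.6.
W^NE = (Σα)·G − ½Σα_i² = 8.6² − ½·23.54 = 62.19.
Planner sets g_i = Σα_j = 8.6 for every i, so G^SO = 5·8.6 = 43.
W^SO = (Σα)·G^SO − ½·5·(Σα)² = (5/2)·8.6² = 184.9.
Deadweight loss = W^SO − W^NE = 122.71.

122.71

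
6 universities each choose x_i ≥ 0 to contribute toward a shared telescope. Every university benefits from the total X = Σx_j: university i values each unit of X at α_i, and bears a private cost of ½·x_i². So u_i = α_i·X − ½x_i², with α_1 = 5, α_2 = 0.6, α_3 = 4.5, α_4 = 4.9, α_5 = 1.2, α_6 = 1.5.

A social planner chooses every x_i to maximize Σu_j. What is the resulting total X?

106.2

Planner FOC: ∂(Σu_j)/∂x_i = (Σα_j) − x_i = 0, so x_i^SO = Σα_j = 17.7 for every i; X^SO = 106.2.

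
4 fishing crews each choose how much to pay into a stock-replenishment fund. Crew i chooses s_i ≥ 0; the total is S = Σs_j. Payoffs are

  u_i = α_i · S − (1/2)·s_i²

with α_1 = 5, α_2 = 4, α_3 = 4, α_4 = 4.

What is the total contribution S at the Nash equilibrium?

Crew i's FOC: ∂u_i/∂s_i = α_i − s_i = 0, so s_i* = α_i.
NE contributions = (5, 4, 4, 4); S = 17.

17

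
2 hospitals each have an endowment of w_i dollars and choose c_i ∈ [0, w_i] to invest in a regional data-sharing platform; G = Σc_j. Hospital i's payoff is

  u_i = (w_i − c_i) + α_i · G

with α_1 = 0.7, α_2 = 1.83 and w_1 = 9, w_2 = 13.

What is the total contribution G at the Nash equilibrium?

13

∂u_i/∂c_i = α_i − 1, so hospital i contributes w_i if α_i > 1, else 0.
α_i > 1 for i ∈ {2}; NE contributions (0, 13), G = 13.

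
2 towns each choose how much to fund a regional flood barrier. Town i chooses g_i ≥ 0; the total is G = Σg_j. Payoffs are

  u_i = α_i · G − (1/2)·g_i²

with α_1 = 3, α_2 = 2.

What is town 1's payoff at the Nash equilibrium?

10.5

Town i's FOC: ∂u_i/∂g_i = α_i − g_i = 0, so g_i* = α_i.
NE contributions = (3, 2); G = 5.
u_1 = α_1·G − ½·(g_1)² = 3·5 − ½·3² = 10.5.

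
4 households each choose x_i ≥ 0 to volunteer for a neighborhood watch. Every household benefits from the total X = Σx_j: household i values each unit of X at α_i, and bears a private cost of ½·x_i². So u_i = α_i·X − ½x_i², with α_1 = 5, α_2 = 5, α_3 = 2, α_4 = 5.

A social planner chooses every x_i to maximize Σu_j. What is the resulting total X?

68

Planner FOC: ∂(Σu_j)/∂x_i = (Σα_j) − x_i = 0, so x_i^SO = Σα_j = 17 for every i; X^SO = 68.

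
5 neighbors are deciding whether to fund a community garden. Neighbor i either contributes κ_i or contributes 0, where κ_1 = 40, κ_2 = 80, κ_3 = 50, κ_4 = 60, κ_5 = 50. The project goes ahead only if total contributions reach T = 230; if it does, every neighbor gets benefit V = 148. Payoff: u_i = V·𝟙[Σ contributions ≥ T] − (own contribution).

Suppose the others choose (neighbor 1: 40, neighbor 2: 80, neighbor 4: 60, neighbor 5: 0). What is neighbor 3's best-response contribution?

50

Others' total = 180. Contributing 50 brings total to 230 ≥ 230: gain V − κ_3 = 98.
Best response: 50.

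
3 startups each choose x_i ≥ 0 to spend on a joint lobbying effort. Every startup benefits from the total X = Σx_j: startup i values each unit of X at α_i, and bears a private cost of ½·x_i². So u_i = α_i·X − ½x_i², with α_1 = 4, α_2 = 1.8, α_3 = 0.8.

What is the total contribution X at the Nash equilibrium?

Startup i's FOC: ∂u_i/∂x_i = α_i − x_i = 0, so x_i* = α_i.
NE contributions = (4, 1.8, 0.8); X = 6.6.

6.6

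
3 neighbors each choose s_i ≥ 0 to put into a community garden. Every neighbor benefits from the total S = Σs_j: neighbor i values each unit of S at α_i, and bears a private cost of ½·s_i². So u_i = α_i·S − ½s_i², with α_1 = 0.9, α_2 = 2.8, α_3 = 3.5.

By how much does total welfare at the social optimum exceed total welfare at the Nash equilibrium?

36.37

Neighbor i's FOC: ∂u_i/∂s_i = α_i − s_i = 0, so s_i* = α_i.
NE contributions = (0.9, 2.8, 3.5); S = 7.2.
W^NE = (Σα)·S − ½Σα_i² = 7.2² − ½·20.9 = 41.39.
Planner sets s_i = Σα_j = 7.2 for every i, so S^SO = 3·7.2 = 21.6.
W^SO = (Σα)·S^SO − ½·3·(Σα)² = (3/2)·7.2² = 77.76.
Deadweight loss = W^SO − W^NE = 36.37.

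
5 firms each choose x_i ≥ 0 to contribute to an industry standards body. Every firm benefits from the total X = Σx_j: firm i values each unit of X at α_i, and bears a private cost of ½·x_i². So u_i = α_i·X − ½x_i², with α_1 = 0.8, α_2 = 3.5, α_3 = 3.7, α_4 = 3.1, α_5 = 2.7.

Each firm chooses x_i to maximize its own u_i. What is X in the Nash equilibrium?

Firm i's FOC: ∂u_i/∂x_i = α_i − x_i = 0, so x_i* = α_i.
NE contributions = (0.8, 3.5, 3.7, 3.1, 2.7); X = 13.8.

13.8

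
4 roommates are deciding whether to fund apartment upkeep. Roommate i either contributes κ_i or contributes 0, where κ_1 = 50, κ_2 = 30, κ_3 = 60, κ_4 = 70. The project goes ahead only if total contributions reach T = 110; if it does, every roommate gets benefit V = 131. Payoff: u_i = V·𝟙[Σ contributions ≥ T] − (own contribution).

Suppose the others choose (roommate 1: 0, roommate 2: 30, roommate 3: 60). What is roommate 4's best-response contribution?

Others' total = 90. Contributing 70 brings total to 160 ≥ 110: gain V − κ_4 = 61.
Best response: 70.

70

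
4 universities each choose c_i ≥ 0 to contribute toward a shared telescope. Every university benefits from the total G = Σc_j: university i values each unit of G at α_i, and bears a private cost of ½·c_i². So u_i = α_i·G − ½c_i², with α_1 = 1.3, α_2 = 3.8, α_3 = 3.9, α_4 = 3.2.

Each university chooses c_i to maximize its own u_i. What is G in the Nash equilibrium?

University i's FOC: ∂u_i/∂c_i = α_i − c_i = 0, so c_i* = α_i.
NE contributions = (1.3, 3.8, 3.9, 3.2); G = 12.2.

12.2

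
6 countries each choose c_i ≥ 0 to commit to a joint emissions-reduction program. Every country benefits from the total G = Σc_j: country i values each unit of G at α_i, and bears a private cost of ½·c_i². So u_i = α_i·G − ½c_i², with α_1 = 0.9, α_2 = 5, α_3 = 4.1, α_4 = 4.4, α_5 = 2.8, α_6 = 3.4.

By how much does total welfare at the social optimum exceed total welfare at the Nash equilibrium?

Country i's FOC: ∂u_i/∂c_i = α_i − c_i = 0, so c_i* = α_i.
NE contributions = (0.9, 5, 4.1, 4.4, 2.8, 3.4); G = 20.6.
W^NE = (Σα)·G − ½Σα_i² = 20.6² − ½·81.38 = 383.67.
Planner sets c_i = Σα_j = 20.6 for every i, so G^SO = 6·20.6 = 123.6.
W^SO = (Σα)·G^SO − ½·6·(Σα)² = (6/2)·20.6² = 1273.08.
Deadweight loss = W^SO − W^NE = 889.41.

889.41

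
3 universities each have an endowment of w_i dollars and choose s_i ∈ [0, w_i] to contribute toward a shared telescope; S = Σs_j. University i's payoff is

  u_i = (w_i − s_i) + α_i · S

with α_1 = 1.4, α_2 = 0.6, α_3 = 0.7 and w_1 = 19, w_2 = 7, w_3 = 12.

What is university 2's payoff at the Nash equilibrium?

∂u_i/∂s_i = α_i − 1, so university i contributes w_i if α_i > 1, else 0.
α_i > 1 for i ∈ {1}; NE contributions (19, 0, 0), S = 19.
u_2 = (7 − 0) + 0.6·19 = 18.4.

18.4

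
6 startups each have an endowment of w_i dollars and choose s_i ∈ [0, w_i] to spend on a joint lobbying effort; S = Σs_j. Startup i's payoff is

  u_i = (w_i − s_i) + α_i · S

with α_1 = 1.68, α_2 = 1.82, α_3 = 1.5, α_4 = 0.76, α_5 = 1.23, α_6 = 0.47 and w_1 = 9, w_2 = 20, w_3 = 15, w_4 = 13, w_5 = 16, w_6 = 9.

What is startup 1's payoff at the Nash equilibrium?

∂u_i/∂s_i = α_i − 1, so startup i contributes w_i if α_i > 1, else 0.
α_i > 1 for i ∈ {1, 2, 3, 5}; NE contributions (9, 20, 15, 0, 16, 0), S = 60.
u_1 = (9 − 9) + 1.68·60 = 100.8.

100.8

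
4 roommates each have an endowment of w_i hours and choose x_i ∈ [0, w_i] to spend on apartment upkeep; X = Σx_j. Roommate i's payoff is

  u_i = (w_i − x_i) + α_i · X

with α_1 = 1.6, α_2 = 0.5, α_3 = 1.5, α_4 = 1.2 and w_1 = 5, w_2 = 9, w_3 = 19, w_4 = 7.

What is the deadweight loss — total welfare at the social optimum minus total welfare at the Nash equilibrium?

∂u_i/∂x_i = α_i − 1, so roommate i contributes w_i if α_i > 1, else 0.
α_i > 1 for i ∈ {1, 3, 4}; NE contributions (5, 0, 19, 7), X = 31.
W^NE = Σw_i − X^NE + (Σα_i)·X^NE = 40 + 3.8·31 = 157.8.
Planner: ∂(Σu_j)/∂x_i = Σα_j − 1 = 3.8 > 0, so everyone contributes w_i; X^SO = 40, W^SO = 40 + 3.8·40 = 192.
Deadweight loss = 34.2.

34.2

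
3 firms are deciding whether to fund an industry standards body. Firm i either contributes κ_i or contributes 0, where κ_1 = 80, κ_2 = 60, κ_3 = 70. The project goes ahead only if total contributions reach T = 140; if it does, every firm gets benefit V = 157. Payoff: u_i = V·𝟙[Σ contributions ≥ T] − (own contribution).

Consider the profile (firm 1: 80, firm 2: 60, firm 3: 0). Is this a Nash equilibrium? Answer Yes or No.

Yes

Total = 140 ≥ 140: provided.
Firm 1 (pledges 80, payoff 77): dropping to 0 → total 60, payoff 0. No gain.
Firm 2 (pledges 60, payoff 97): dropping to 0 → total 80, payoff 0. No gain.
Firm 3 (pledges 0, payoff 157): pledging 70 → total 210, payoff 87. No gain.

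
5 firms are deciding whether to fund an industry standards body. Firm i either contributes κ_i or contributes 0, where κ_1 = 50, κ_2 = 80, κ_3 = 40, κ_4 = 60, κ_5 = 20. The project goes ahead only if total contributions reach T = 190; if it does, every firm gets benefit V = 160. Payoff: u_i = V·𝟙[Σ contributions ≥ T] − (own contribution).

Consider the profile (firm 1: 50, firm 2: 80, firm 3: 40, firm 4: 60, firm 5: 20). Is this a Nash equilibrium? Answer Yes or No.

Total = 250 ≥ 190: provided.
Firm 1 (pledges 50, payoff 110): dropping to 0 → total 200, payoff 160. Profitable deviation.

No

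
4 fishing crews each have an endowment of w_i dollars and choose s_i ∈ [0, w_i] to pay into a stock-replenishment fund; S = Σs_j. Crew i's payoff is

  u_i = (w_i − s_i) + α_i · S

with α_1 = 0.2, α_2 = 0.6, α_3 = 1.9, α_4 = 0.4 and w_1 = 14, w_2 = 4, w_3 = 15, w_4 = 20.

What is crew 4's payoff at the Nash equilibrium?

∂u_i/∂s_i = α_i − 1, so crew i contributes w_i if α_i > 1, else 0.
α_i > 1 for i ∈ {3}; NE contributions (0, 0, 15, 0), S = 15.
u_4 = (20 − 0) + 0.4·15 = 26.

26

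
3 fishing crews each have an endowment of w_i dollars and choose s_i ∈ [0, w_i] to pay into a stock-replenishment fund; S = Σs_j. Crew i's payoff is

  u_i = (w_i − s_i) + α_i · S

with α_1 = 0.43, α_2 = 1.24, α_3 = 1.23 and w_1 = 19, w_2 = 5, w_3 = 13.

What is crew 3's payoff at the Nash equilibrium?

22.14

∂u_i/∂s_i = α_i − 1, so crew i contributes w_i if α_i > 1, else 0.
α_i > 1 for i ∈ {2, 3}; NE contributions (0, 5, 13), S = 18.
u_3 = (13 − 13) + 1.23·18 = 22.14.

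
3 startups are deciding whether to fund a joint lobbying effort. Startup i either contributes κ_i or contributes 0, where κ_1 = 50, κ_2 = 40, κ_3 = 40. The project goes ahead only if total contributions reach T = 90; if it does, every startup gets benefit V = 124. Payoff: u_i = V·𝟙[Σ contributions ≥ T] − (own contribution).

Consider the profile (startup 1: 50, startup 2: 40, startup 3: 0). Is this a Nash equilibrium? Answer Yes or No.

Total = 90 ≥ 90: provided.
Startup 1 (pledges 50, payoff 74): dropping to 0 → total 40, payoff 0. No gain.
Startup 2 (pledges 40, payoff 84): dropping to 0 → total 50, payoff 0. No gain.
Startup 3 (pledges 0, payoff 124): pledging 40 → total 130, payoff 84. No gain.

Yes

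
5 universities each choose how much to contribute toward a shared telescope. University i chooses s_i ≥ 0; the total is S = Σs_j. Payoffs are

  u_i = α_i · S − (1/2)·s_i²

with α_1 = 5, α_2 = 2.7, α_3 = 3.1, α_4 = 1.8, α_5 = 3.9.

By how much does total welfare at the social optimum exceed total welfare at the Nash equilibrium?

438.55

University i's FOC: ∂u_i/∂s_i = α_i − s_i = 0, so s_i* = α_i.
NE contributions = (5, 2.7, 3.1, 1.8, 3.9); S = 16.5.
W^NE = (Σα)·S − ½Σα_i² = 16.5² − ½·60.35 = 242.075.
Planner sets s_i = Σα_j = 16.5 for every i, so S^SO = 5·16.5 = 82.5.
W^SO = (Σα)·S^SO − ½·5·(Σα)² = (5/2)·16.5² = 680.625.
Deadweight loss = W^SO − W^NE = 438.55.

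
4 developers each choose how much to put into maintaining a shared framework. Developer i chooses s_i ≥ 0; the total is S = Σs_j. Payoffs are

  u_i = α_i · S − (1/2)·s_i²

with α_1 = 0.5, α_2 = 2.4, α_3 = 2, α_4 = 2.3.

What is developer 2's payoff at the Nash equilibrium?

14.4

Developer i's FOC: ∂u_i/∂s_i = α_i − s_i = 0, so s_i* = α_i.
NE contributions = (0.5, 2.4, 2, 2.3); S = 7.2.
u_2 = α_2·S − ½·(s_2)² = 2.4·7.2 − ½·2.4² = 14.4.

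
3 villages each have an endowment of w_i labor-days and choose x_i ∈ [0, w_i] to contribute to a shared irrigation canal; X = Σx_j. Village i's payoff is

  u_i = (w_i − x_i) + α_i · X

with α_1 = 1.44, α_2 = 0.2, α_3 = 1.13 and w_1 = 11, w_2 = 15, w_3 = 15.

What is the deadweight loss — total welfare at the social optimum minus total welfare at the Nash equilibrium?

26.55

∂u_i/∂x_i = α_i − 1, so village i contributes w_i if α_i > 1, else 0.
α_i > 1 for i ∈ {1, 3}; NE contributions (11, 0, 15), X = 26.
W^NE = Σw_i − X^NE + (Σα_i)·X^NE = 41 + 1.77·26 = 87.02.
Planner: ∂(Σu_j)/∂x_i = Σα_j − 1 = 1.77 > 0, so everyone contributes w_i; X^SO = 41, W^SO = 41 + 1.77·41 = 113.57.
Deadweight loss = 26.55.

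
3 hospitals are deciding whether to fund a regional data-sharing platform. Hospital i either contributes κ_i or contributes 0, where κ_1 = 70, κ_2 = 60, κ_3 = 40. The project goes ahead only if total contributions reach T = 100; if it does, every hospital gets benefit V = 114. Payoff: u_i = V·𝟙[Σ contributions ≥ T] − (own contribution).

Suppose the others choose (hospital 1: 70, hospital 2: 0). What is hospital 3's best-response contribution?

Others' total = 70. Contributing 40 brings total to 110 ≥ 100: gain V − κ_3 = 74.
Best response: 40.

40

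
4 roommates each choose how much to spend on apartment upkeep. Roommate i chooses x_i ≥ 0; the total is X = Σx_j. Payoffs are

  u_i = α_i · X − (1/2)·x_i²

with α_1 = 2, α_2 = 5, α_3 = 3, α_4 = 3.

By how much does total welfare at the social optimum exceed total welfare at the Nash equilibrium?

192.5

Roommate i's FOC: ∂u_i/∂x_i = α_i − x_i = 0, so x_i* = α_i.
NE contributions = (2, 5, 3, 3); X = 13.
W^NE = (Σα)·X − ½Σα_i² = 13² − ½·47 = 145.5.
Planner sets x_i = Σα_j = 13 for every i, so X^SO = 4·13 = 52.
W^SO = (Σα)·X^SO − ½·4·(Σα)² = (4/2)·13² = 338.
Deadweight loss = W^SO − W^NE = 192.5.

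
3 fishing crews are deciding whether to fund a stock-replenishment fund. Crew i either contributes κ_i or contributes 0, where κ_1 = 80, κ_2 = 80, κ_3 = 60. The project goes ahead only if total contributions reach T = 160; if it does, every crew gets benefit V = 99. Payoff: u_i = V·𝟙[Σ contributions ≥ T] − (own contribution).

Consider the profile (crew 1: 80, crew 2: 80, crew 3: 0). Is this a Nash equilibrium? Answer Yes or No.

Total = 160 ≥ 160: provided.
Crew 1 (pledges 80, payoff 19): dropping to 0 → total 80, payoff 0. No gain.
Crew 2 (pledges 80, payoff 19): dropping to 0 → total 80, payoff 0. No gain.
Crew 3 (pledges 0, payoff 99): pledging 60 → total 220, payoff 39. No gain.

Yes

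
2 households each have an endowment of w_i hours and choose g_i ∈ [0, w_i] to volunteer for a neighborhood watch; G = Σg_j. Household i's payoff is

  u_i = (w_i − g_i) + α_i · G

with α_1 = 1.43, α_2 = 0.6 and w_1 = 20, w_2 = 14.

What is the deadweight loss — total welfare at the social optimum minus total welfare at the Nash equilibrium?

∂u_i/∂g_i = α_i − 1, so household i contributes w_i if α_i > 1, else 0.
α_i > 1 for i ∈ {1}; NE contributions (20, 0), G = 20.
W^NE = Σw_i − G^NE + (Σα_i)·G^NE = 34 + 1.03·20 = 54.6.
Planner: ∂(Σu_j)/∂g_i = Σα_j − 1 = 1.03 > 0, so everyone contributes w_i; G^SO = 34, W^SO = 34 + 1.03·34 = 69.02.
Deadweight loss = 14.42.

14.42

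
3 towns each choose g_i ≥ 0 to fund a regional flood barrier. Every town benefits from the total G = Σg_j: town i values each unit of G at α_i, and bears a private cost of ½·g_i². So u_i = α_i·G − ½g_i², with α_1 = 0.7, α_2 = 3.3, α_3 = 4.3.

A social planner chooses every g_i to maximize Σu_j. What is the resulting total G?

24.9

Planner FOC: ∂(Σu_j)/∂g_i = (Σα_j) − g_i = 0, so g_i^SO = Σα_j = 8.3 for every i; G^SO = 24.9.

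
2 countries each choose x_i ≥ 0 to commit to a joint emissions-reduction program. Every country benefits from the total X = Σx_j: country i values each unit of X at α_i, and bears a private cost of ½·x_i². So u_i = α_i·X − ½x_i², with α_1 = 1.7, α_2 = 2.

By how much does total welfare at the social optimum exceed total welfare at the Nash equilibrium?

Country i's FOC: ∂u_i/∂x_i = α_i − x_i = 0, so x_i* = α_i.
NE contributions = (1.7, 2); X = 3.7.
W^NE = (Σα)·X − ½Σα_i² = 3.7² − ½·6.89 = 10.245.
Planner sets x_i = Σα_j = 3.7 for every i, so X^SO = 2·3.7 = 7.4.
W^SO = (Σα)·X^SO − ½·2·(Σα)² = (2/2)·3.7² = 13.69.
Deadweight loss = W^SO − W^NE = 3.445.

3.445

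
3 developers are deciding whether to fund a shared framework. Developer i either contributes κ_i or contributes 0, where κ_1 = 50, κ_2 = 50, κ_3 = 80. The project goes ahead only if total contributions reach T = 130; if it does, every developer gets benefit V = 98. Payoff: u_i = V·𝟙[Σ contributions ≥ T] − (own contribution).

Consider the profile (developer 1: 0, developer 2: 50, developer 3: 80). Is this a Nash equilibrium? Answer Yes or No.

Total = 130 ≥ 130: provided.
Developer 1 (pledges 0, payoff 98): pledging 50 → total 180, payoff 48. No gain.
Developer 2 (pledges 50, payoff 48): dropping to 0 → total 80, payoff 0. No gain.
Developer 3 (pledges 80, payoff 18): dropping to 0 → total 50, payoff 0. No gain.

Yes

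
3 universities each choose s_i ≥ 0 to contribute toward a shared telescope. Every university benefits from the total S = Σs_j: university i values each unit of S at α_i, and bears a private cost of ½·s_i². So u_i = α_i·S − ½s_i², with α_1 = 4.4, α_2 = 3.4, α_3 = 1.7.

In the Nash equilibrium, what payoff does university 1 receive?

University i's FOC: ∂u_i/∂s_i = α_i − s_i = 0, so s_i* = α_i.
NE contributions = (4.4, 3.4, 1.7); S = 9.5.
u_1 = α_1·S − ½·(s_1)² = 4.4·9.5 − ½·4.4² = 32.12.

32.12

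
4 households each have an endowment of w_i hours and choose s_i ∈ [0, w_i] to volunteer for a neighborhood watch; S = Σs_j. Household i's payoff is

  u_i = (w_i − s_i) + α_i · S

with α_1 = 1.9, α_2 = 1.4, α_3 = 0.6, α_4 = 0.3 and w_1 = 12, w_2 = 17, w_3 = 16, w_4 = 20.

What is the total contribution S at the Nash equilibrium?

29

∂u_i/∂s_i = α_i − 1, so household i contributes w_i if α_i > 1, else 0.
α_i > 1 for i ∈ {1, 2}; NE contributions (12, 17, 0, 0), S = 29.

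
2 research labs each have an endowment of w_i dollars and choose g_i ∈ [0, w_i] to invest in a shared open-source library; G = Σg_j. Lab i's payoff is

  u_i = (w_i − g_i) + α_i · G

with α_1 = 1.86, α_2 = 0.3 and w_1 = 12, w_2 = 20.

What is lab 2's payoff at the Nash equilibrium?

23.6

∂u_i/∂g_i = α_i − 1, so lab i contributes w_i if α_i > 1, else 0.
α_i > 1 for i ∈ {1}; NE contributions (12, 0), G = 12.
u_2 = (20 − 0) + 0.3·12 = 23.6.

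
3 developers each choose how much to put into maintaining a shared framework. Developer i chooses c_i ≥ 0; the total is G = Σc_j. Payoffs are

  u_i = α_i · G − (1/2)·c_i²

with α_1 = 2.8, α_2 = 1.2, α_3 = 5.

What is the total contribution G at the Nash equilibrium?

Developer i's FOC: ∂u_i/∂c_i = α_i − c_i = 0, so c_i* = α_i.
NE contributions = (2.8, 1.2, 5); G = 9.

9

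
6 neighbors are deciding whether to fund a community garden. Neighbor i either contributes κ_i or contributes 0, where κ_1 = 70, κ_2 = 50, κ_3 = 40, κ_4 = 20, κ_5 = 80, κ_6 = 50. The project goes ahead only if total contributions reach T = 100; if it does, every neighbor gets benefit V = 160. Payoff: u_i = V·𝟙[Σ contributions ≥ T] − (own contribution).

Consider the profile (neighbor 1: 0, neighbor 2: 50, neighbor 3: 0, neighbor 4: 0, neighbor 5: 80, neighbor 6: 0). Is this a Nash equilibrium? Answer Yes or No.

Total = 130 ≥ 100: provided.
Neighbor 1 (pledges 0, payoff 160): pledging 70 → total 200, payoff 90. No gain.
Neighbor 2 (pledges 50, payoff 110): dropping to 0 → total 80, payoff 0. No gain.
Neighbor 3 (pledges 0, payoff 160): pledging 40 → total 170, payoff 120. No gain.
Neighbor 4 (pledges 0, payoff 160): pledging 20 → total 150, payoff 140. No gain.
Neighbor 5 (pledges 80, payoff 80): dropping to 0 → total 50, payoff 0. No gain.
Neighbor 6 (pledges 0, payoff 160): pledging 50 → total 180, payoff 110. No gain.

Yes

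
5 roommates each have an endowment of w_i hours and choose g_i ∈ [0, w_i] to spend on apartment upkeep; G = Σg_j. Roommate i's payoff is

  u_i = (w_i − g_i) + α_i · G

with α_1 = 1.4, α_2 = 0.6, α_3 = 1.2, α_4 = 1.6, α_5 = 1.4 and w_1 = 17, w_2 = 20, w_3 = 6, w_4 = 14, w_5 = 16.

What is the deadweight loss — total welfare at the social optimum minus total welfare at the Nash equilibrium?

∂u_i/∂g_i = α_i − 1, so roommate i contributes w_i if α_i > 1, else 0.
α_i > 1 for i ∈ {1, 3, 4, 5}; NE contributions (17, 0, 6, 14, 16), G = 53.
W^NE = Σw_i − G^NE + (Σα_i)·G^NE = 73 + 5.2·53 = 348.6.
Planner: ∂(Σu_j)/∂g_i = Σα_j − 1 = 5.2 > 0, so everyone contributes w_i; G^SO = 73, W^SO = 73 + 5.2·73 = 452.6.
Deadweight loss = 104.

104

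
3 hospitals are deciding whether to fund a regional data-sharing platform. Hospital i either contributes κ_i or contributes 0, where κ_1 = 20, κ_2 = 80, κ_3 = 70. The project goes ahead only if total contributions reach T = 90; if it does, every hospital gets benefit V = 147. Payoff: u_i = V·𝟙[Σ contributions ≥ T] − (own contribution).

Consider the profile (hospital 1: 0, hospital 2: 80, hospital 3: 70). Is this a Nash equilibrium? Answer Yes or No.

Total = 150 ≥ 90: provided.
Hospital 1 (pledges 0, payoff 147): pledging 20 → total 170, payoff 127. No gain.
Hospital 2 (pledges 80, payoff 67): dropping to 0 → total 70, payoff 0. No gain.
Hospital 3 (pledges 70, payoff 77): dropping to 0 → total 80, payoff 0. No gain.

Yes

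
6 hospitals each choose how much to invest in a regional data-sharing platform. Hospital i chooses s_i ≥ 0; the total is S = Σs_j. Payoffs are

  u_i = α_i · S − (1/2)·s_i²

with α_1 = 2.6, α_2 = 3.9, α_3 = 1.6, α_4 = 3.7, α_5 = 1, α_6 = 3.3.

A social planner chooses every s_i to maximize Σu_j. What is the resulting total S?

Planner FOC: ∂(Σu_j)/∂s_i = (Σα_j) − s_i = 0, so s_i^SO = Σα_j = 16.1 for every i; S^SO = 96.6.

96.6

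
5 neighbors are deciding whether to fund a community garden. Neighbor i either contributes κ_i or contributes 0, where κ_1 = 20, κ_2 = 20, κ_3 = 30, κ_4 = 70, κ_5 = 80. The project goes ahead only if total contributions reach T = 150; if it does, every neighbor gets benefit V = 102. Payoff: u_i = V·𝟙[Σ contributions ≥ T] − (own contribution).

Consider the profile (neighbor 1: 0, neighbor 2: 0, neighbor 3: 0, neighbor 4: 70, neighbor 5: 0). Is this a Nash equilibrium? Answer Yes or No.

Total = 70 < 150: not provided.
Neighbor 1 (pledges 0, payoff 0): pledging 20 → total 90, payoff -20. No gain.
Neighbor 2 (pledges 0, payoff 0): pledging 20 → total 90, payoff -20. No gain.
Neighbor 3 (pledges 0, payoff 0): pledging 30 → total 100, payoff -30. No gain.
Neighbor 4 (pledges 70, payoff -70): dropping to 0 → total 0, payoff 0. Profitable deviation.

No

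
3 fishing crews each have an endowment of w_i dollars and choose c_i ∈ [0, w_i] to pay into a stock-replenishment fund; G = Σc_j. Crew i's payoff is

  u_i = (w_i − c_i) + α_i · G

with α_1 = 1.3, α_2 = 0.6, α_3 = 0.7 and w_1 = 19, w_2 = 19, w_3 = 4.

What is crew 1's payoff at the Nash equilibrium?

24.7

∂u_i/∂c_i = α_i − 1, so crew i contributes w_i if α_i > 1, else 0.
α_i > 1 for i ∈ {1}; NE contributions (19, 0, 0), G = 19.
u_1 = (19 − 19) + 1.3·19 = 24.7.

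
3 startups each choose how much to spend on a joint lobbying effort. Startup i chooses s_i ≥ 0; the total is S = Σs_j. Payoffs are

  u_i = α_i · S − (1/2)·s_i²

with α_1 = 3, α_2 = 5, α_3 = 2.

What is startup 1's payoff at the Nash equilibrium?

Startup i's FOC: ∂u_i/∂s_i = α_i − s_i = 0, so s_i* = α_i.
NE contributions = (3, 5, 2); S = 10.
u_1 = α_1·S − ½·(s_1)² = 3·10 − ½·3² = 25.5.

25.5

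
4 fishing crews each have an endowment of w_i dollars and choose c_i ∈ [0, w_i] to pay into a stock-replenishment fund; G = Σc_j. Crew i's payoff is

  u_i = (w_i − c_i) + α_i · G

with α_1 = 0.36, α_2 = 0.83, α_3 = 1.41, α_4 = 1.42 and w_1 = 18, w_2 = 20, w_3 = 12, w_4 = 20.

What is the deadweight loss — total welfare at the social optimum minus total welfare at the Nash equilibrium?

∂u_i/∂c_i = α_i − 1, so crew i contributes w_i if α_i > 1, else 0.
α_i > 1 for i ∈ {3, 4}; NE contributions (0, 0, 12, 20), G = 32.
W^NE = Σw_i − G^NE + (Σα_i)·G^NE = 70 + 3.02·32 = 166.64.
Planner: ∂(Σu_j)/∂c_i = Σα_j − 1 = 3.02 > 0, so everyone contributes w_i; G^SO = 70, W^SO = 70 + 3.02·70 = 281.4.
Deadweight loss = 114.76.

114.76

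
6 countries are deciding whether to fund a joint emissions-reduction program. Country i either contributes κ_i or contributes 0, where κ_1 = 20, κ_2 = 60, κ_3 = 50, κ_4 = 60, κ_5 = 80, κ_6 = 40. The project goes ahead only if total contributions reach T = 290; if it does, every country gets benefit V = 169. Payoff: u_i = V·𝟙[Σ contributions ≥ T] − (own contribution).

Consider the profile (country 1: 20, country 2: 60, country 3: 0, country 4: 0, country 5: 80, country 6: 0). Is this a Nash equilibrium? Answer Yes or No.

Total = 160 < 290: not provided.
Country 1 (pledges 20, payoff -20): dropping to 0 → total 140, payoff 0. Profitable deviation.

No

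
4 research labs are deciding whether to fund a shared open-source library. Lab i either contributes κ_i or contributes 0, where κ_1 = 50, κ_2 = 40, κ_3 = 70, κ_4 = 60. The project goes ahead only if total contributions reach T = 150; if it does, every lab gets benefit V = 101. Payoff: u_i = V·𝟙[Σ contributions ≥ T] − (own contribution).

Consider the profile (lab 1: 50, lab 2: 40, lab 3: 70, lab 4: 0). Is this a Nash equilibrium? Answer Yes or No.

Yes

Total = 160 ≥ 150: provided.
Lab 1 (pledges 50, payoff 51): dropping to 0 → total 110, payoff 0. No gain.
Lab 2 (pledges 40, payoff 61): dropping to 0 → total 120, payoff 0. No gain.
Lab 3 (pledges 70, payoff 31): dropping to 0 → total 90, payoff 0. No gain.
Lab 4 (pledges 0, payoff 101): pledging 60 → total 220, payoff 41. No gain.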